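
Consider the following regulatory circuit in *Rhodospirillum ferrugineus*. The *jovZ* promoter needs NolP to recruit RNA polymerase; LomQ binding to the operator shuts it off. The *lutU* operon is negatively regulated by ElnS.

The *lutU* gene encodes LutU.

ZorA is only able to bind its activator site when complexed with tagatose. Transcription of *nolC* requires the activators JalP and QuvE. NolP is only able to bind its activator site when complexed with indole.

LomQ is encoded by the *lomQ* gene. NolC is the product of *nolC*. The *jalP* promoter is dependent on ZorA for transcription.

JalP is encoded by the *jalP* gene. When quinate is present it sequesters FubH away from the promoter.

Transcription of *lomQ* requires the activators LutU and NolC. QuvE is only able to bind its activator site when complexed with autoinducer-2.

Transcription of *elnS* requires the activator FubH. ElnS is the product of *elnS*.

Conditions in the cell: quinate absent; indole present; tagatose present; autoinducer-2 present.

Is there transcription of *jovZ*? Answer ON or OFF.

ON

Indole is present, so NolP is active.
Quinate is absent, so FubH is active.
No repressor is bound and FubH is active, so *elnS* is transcribed.
So ElnS is produced and active.
With repressor ElnS bound, *lutU* is not transcribed.
So LutU is not produced.
Tagatose is present, so ZorA is active.
No repressor is bound and ZorA is active, so *jalP* is transcribed.
So JalP is produced and active.
Autoinducer-2 is present, so QuvE is active.
No repressor is bound and JalP and QuvE are active, so *nolC* is transcribed.
So NolC is produced and active.
Required activator LutU is absent, so *lomQ* is not transcribed.
So LomQ is not produced.
No repressor is bound and NolP is active, so *jovZ* is transcribed.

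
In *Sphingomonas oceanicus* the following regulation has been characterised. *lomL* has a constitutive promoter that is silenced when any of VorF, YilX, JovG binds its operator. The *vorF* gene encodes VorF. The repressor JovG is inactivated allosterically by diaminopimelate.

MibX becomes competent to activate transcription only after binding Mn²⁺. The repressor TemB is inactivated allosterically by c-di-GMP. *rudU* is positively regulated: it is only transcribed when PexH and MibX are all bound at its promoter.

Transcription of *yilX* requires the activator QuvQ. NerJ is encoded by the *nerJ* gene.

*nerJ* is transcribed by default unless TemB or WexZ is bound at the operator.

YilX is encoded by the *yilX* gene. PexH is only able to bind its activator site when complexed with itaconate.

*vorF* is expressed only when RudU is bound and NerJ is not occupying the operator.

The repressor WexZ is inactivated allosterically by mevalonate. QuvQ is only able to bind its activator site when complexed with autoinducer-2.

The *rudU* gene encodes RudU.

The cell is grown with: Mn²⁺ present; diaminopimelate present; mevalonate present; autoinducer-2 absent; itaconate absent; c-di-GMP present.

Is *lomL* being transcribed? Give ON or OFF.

c-di-GMP is present, so TemB is inactive.
Mevalonate is present, so WexZ is inactive.
With no repressor bound, *nerJ* is transcribed.
So NerJ is produced and active.
Itaconate is absent, so PexH is inactive.
Mn²⁺ is present, so MibX is active.
Required activator PexH is absent, so *rudU* is not transcribed.
So RudU is not produced.
With repressor NerJ bound, *vorF* is not transcribed.
So VorF is not produced.
Autoinducer-2 is absent, so QuvQ is inactive.
Required activator QuvQ is absent, so *yilX* is not transcribed.
So YilX is not produced.
Diaminopimelate is present, so JovG is inactive.
With no repressor bound, *lomL* is transcribed.

ON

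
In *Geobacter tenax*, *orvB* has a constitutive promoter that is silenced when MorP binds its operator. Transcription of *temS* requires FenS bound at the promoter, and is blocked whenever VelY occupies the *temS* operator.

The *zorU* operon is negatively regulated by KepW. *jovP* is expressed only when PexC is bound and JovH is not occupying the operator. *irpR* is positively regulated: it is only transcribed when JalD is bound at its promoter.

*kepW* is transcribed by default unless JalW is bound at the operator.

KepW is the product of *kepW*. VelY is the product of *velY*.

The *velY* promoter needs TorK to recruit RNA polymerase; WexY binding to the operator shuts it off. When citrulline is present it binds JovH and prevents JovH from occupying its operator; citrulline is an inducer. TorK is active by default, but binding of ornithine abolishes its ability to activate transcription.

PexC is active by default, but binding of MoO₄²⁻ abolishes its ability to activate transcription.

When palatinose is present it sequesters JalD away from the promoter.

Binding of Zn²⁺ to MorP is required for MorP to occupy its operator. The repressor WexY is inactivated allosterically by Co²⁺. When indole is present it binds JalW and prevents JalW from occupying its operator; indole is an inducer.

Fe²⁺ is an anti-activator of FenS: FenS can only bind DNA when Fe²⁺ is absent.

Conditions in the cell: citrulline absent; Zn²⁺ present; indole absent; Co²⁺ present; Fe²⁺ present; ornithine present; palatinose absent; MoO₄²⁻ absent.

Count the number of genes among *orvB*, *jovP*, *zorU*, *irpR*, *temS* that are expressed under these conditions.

Zn²⁺ is present, so MorP is active.
With repressor MorP bound, *orvB* is not transcribed.
→ *orvB* is OFF.
Citrulline is absent, so JovH is active.
MoO₄²⁻ is absent, so PexC is active.
With repressor JovH bound, *jovP* is not transcribed.
→ *jovP* is OFF.
Indole is absent, so JalW is active.
With repressor JalW bound, *kepW* is not transcribed.
So KepW is not produced.
With no repressor bound, *zorU* is transcribed.
→ *zorU* is ON.
Palatinose is absent, so JalD is active.
No repressor is bound and JalD is active, so *irpR* is transcribed.
→ *irpR* is ON.
Co²⁺ is present, so WexY is inactive.
Ornithine is present, so TorK is inactive.
Required activator TorK is absent, so *velY* is not transcribed.
So VelY is not produced.
Fe²⁺ is present, so FenS is inactive.
Required activator FenS is absent, so *temS* is not transcribed.
→ *temS* is OFF.
2 of the 5 genes are transcribed.

2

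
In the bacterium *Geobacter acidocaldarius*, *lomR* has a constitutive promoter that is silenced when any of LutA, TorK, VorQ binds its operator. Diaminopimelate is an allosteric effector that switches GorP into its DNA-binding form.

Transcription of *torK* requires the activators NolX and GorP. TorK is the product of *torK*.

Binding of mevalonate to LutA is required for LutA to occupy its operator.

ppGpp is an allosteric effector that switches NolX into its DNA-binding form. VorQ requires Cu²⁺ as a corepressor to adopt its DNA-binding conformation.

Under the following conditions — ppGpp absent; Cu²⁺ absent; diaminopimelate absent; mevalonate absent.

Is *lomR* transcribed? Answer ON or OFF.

ON

Mevalonate is absent, so LutA is inactive.
ppGpp is absent, so NolX is inactive.
Diaminopimelate is absent, so GorP is inactive.
Required activator NolX is absent, so *torK* is not transcribed.
So TorK is not produced.
Cu²⁺ is absent, so VorQ is inactive.
With no repressor bound, *lomR* is transcribed.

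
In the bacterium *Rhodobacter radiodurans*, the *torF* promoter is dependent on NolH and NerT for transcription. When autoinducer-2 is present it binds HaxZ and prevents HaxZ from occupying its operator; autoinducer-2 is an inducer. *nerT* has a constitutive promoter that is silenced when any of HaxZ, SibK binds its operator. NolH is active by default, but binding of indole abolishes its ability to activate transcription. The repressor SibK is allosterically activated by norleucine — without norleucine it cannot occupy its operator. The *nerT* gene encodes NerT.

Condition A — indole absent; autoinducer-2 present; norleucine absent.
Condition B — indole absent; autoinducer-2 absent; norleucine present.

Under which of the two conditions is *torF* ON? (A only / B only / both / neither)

A only

Condition A:
Indole is absent, so NolH is active.
Autoinducer-2 is present, so HaxZ is inactive.
Norleucine is absent, so SibK is inactive.
With no repressor bound, *nerT* is transcribed.
So NerT is produced and active.
No repressor is bound and NolH and NerT are active, so *torF* is transcribed.
→ *torF* is ON in A.
Condition B:
Indole is absent, so NolH is active.
Autoinducer-2 is absent, so HaxZ is active.
Norleucine is present, so SibK is active.
With repressor HaxZ bound, *nerT* is not transcribed.
So NerT is not produced.
Required activator NerT is absent, so *torF* is not transcribed.
→ *torF* is OFF in B.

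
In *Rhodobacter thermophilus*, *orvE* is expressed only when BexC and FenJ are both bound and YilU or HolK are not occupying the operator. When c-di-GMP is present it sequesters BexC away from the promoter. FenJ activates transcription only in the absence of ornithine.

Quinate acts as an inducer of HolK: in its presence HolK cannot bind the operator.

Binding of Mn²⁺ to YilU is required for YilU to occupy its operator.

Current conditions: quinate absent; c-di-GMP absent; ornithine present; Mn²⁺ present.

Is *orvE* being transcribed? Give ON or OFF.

OFF

Mn²⁺ is present, so YilU is active.
c-di-GMP is absent, so BexC is active.
Quinate is absent, so HolK is active.
Ornithine is present, so FenJ is inactive.
With repressor YilU bound, *orvE* is not transcribed.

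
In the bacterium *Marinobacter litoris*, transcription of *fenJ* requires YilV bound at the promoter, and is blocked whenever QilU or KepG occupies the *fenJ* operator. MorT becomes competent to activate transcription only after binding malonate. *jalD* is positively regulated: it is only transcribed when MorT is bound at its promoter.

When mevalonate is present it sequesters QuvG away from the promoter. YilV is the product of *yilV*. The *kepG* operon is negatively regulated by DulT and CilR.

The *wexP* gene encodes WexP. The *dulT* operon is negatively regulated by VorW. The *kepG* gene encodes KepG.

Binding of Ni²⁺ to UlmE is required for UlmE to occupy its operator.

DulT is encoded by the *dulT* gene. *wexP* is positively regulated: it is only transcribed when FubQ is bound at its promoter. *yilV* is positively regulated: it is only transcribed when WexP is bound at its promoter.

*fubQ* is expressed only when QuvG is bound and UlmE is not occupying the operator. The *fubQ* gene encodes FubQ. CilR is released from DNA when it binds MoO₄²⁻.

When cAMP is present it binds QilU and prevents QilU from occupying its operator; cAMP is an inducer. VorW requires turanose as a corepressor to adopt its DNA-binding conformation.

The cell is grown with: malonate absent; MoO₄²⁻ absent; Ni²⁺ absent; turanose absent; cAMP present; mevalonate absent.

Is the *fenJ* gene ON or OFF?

ON

cAMP is present, so QilU is inactive.
Mevalonate is absent, so QuvG is active.
Ni²⁺ is absent, so UlmE is inactive.
No repressor is bound and QuvG is active, so *fubQ* is transcribed.
So FubQ is produced and active.
No repressor is bound and FubQ is active, so *wexP* is transcribed.
So WexP is produced and active.
No repressor is bound and WexP is active, so *yilV* is transcribed.
So YilV is produced and active.
Turanose is absent, so VorW is inactive.
With no repressor bound, *dulT* is transcribed.
So DulT is produced and active.
MoO₄²⁻ is absent, so CilR is active.
With repressor DulT bound, *kepG* is not transcribed.
So KepG is not produced.
No repressor is bound and YilV is active, so *fenJ* is transcribed.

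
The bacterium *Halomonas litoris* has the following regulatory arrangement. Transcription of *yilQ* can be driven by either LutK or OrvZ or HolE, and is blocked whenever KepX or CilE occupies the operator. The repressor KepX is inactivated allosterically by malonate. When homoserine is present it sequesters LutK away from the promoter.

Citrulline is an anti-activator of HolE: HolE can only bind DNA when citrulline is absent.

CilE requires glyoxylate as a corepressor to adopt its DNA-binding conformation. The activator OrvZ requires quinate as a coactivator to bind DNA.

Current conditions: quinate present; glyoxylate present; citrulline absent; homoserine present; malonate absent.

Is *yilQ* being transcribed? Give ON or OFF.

Homoserine is present, so LutK is inactive.
Quinate is present, so OrvZ is active.
Malonate is absent, so KepX is active.
Citrulline is absent, so HolE is active.
Glyoxylate is present, so CilE is active.
With repressor KepX bound, *yilQ* is not transcribed.

OFF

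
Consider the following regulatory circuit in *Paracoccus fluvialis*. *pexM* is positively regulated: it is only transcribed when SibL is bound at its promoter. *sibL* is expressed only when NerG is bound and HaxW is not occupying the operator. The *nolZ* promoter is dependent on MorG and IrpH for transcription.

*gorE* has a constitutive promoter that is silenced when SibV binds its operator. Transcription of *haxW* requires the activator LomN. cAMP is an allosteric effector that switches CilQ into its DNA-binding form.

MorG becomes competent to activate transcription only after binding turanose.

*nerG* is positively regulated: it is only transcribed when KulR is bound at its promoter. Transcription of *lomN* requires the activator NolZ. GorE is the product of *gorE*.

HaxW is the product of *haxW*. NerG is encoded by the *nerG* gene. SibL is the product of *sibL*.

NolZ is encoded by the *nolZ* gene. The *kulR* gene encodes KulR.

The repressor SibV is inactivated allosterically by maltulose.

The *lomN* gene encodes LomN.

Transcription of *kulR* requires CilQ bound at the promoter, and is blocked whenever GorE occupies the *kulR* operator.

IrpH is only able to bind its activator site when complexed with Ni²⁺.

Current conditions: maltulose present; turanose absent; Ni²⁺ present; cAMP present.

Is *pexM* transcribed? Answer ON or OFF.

OFF

Turanose is absent, so MorG is inactive.
Ni²⁺ is present, so IrpH is active.
Required activator MorG is absent, so *nolZ* is not transcribed.
So NolZ is not produced.
Required activator NolZ is absent, so *lomN* is not transcribed.
So LomN is not produced.
Required activator LomN is absent, so *haxW* is not transcribed.
So HaxW is not produced.
Maltulose is present, so SibV is inactive.
With no repressor bound, *gorE* is transcribed.
So GorE is produced and active.
cAMP is present, so CilQ is active.
With repressor GorE bound, *kulR* is not transcribed.
So KulR is not produced.
Required activator KulR is absent, so *nerG* is not transcribed.
So NerG is not produced.
Required activator NerG is absent, so *sibL* is not transcribed.
So SibL is not produced.
Required activator SibL is absent, so *pexM* is not transcribed.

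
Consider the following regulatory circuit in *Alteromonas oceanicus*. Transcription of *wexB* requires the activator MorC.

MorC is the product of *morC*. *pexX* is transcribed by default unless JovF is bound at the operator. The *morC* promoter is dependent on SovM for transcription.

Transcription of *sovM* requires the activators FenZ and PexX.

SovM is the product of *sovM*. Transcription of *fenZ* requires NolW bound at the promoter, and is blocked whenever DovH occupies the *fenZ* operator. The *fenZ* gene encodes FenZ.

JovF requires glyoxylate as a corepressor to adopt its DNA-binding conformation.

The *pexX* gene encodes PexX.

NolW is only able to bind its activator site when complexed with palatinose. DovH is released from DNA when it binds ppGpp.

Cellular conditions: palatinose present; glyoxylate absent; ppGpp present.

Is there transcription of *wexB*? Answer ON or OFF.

ppGpp is present, so DovH is inactive.
Palatinose is present, so NolW is active.
No repressor is bound and NolW is active, so *fenZ* is transcribed.
So FenZ is produced and active.
Glyoxylate is absent, so JovF is inactive.
With no repressor bound, *pexX* is transcribed.
So PexX is produced and active.
No repressor is bound and FenZ and PexX are active, so *sovM* is transcribed.
So SovM is produced and active.
No repressor is bound and SovM is active, so *morC* is transcribed.
So MorC is produced and active.
No repressor is bound and MorC is active, so *wexB* is transcribed.

ON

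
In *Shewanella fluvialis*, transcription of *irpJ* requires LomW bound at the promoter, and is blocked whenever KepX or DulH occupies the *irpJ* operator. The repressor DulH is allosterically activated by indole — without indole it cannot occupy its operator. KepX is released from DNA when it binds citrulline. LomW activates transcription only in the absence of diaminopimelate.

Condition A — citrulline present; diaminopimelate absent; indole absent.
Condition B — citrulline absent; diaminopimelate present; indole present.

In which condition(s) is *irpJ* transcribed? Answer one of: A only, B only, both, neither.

A only

Condition A:
Citrulline is present, so KepX is inactive.
Diaminopimelate is absent, so LomW is active.
Indole is absent, so DulH is inactive.
No repressor is bound and LomW is active, so *irpJ* is transcribed.
→ *irpJ* is ON in A.
Condition B:
Citrulline is absent, so KepX is active.
Diaminopimelate is present, so LomW is inactive.
Indole is present, so DulH is active.
With repressor KepX bound, *irpJ* is not transcribed.
→ *irpJ* is OFF in B.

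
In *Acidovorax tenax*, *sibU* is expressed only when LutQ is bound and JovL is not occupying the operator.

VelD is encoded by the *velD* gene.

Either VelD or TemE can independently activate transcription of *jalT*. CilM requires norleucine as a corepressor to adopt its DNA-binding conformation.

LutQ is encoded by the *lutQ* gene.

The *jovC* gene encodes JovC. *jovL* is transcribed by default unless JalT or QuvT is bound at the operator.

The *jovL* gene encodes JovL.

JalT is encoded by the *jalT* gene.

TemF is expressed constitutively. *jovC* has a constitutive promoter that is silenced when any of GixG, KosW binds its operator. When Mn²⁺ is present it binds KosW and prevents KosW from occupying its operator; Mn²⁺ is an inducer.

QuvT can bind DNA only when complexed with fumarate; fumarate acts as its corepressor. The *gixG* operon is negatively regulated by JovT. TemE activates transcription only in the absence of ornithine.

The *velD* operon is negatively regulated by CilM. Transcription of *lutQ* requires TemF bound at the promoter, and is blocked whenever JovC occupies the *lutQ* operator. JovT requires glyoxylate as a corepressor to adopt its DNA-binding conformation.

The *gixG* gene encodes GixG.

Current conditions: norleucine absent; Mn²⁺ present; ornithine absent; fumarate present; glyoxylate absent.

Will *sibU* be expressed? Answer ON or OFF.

Glyoxylate is absent, so JovT is inactive.
With no repressor bound, *gixG* is transcribed.
So GixG is produced and active.
Mn²⁺ is present, so KosW is inactive.
With repressor GixG bound, *jovC* is not transcribed.
So JovC is not produced.
TemF is produced constitutively and is active.
No repressor is bound and TemF is active, so *lutQ* is transcribed.
So LutQ is produced and active.
Norleucine is absent, so CilM is inactive.
With no repressor bound, *velD* is transcribed.
So VelD is produced and active.
Ornithine is absent, so TemE is active.
Activator VelD is present, so *jalT* is transcribed.
So JalT is produced and active.
Fumarate is present, so QuvT is active.
With repressor JalT bound, *jovL* is not transcribed.
So JovL is not produced.
No repressor is bound and LutQ is active, so *sibU* is transcribed.

ON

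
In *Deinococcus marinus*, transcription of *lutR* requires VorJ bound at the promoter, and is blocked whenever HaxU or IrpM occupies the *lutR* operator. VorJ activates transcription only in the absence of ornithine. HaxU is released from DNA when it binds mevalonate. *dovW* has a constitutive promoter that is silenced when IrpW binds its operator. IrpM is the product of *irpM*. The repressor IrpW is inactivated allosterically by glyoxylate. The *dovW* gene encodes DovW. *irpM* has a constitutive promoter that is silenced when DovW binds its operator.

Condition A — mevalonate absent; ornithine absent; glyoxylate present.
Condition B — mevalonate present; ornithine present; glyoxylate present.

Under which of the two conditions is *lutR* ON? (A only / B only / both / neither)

neither

Condition A:
Mevalonate is absent, so HaxU is active.
Ornithine is absent, so VorJ is active.
Glyoxylate is present, so IrpW is inactive.
With no repressor bound, *dovW* is transcribed.
So DovW is produced and active.
With repressor DovW bound, *irpM* is not transcribed.
So IrpM is not produced.
With repressor HaxU bound, *lutR* is not transcribed.
→ *lutR* is OFF in A.
Condition B:
Mevalonate is present, so HaxU is inactive.
Ornithine is present, so VorJ is inactive.
Glyoxylate is present, so IrpW is inactive.
With no repressor bound, *dovW* is transcribed.
So DovW is produced and active.
With repressor DovW bound, *irpM* is not transcribed.
So IrpM is not produced.
Required activator VorJ is absent, so *lutR* is not transcribed.
→ *lutR* is OFF in B.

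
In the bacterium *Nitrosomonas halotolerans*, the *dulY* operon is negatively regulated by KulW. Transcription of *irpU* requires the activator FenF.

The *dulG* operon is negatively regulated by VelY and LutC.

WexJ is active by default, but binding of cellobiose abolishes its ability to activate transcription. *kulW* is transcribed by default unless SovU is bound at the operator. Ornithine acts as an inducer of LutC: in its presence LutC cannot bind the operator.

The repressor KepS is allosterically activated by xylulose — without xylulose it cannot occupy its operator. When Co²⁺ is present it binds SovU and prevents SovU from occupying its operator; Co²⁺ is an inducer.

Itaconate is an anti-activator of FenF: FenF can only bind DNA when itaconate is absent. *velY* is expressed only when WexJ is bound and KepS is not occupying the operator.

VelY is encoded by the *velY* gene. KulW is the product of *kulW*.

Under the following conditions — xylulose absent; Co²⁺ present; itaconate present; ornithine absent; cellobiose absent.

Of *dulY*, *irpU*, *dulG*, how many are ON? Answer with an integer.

Co²⁺ is present, so SovU is inactive.
With no repressor bound, *kulW* is transcribed.
So KulW is produced and active.
With repressor KulW bound, *dulY* is not transcribed.
→ *dulY* is OFF.
Itaconate is present, so FenF is inactive.
Required activator FenF is absent, so *irpU* is not transcribed.
→ *irpU* is OFF.
Xylulose is absent, so KepS is inactive.
Cellobiose is absent, so WexJ is active.
No repressor is bound and WexJ is active, so *velY* is transcribed.
So VelY is produced and active.
Ornithine is absent, so LutC is active.
With repressor VelY bound, *dulG* is not transcribed.
→ *dulG* is OFF.
0 of the 3 genes are transcribed.

0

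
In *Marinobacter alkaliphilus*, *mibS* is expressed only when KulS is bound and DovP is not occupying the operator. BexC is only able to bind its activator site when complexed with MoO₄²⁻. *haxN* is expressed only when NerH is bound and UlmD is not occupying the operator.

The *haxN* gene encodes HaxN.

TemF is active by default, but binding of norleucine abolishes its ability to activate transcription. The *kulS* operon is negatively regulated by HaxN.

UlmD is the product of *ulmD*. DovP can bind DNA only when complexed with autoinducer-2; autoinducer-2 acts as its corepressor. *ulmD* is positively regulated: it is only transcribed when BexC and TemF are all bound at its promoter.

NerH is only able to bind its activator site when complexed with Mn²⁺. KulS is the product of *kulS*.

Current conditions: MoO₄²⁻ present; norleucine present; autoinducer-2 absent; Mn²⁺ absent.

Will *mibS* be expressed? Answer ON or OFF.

ON

Mn²⁺ is absent, so NerH is inactive.
MoO₄²⁻ is present, so BexC is active.
Norleucine is present, so TemF is inactive.
Required activator TemF is absent, so *ulmD* is not transcribed.
So UlmD is not produced.
Required activator NerH is absent, so *haxN* is not transcribed.
So HaxN is not produced.
With no repressor bound, *kulS* is transcribed.
So KulS is produced and active.
Autoinducer-2 is absent, so DovP is inactive.
No repressor is bound and KulS is active, so *mibS* is transcribed.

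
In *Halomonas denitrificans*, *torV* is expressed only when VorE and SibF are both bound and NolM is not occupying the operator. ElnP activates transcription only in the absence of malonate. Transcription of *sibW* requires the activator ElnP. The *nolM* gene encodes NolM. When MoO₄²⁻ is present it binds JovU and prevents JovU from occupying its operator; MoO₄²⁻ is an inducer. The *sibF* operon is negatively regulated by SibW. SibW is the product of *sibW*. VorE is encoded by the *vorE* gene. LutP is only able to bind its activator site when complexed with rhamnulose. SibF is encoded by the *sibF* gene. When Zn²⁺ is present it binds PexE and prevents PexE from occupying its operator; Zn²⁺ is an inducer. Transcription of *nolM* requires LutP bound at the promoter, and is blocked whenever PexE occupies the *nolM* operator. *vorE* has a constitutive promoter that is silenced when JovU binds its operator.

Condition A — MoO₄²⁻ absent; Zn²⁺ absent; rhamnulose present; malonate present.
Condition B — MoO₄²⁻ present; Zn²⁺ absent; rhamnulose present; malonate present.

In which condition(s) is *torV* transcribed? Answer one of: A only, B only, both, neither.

Condition A:
MoO₄²⁻ is absent, so JovU is active.
With repressor JovU bound, *vorE* is not transcribed.
So VorE is not produced.
Zn²⁺ is absent, so PexE is active.
Rhamnulose is present, so LutP is active.
With repressor PexE bound, *nolM* is not transcribed.
So NolM is not produced.
Malonate is present, so ElnP is inactive.
Required activator ElnP is absent, so *sibW* is not transcribed.
So SibW is not produced.
With no repressor bound, *sibF* is transcribed.
So SibF is produced and active.
Required activator VorE is absent, so *torV* is not transcribed.
→ *torV* is OFF in A.
Condition B:
MoO₄²⁻ is present, so JovU is inactive.
With no repressor bound, *vorE* is transcribed.
So VorE is produced and active.
Zn²⁺ is absent, so PexE is active.
Rhamnulose is present, so LutP is active.
With repressor PexE bound, *nolM* is not transcribed.
So NolM is not produced.
Malonate is present, so ElnP is inactive.
Required activator ElnP is absent, so *sibW* is not transcribed.
So SibW is not produced.
With no repressor bound, *sibF* is transcribed.
So SibF is produced and active.
No repressor is bound and VorE and SibF are active, so *torV* is transcribed.
→ *torV* is ON in B.

B only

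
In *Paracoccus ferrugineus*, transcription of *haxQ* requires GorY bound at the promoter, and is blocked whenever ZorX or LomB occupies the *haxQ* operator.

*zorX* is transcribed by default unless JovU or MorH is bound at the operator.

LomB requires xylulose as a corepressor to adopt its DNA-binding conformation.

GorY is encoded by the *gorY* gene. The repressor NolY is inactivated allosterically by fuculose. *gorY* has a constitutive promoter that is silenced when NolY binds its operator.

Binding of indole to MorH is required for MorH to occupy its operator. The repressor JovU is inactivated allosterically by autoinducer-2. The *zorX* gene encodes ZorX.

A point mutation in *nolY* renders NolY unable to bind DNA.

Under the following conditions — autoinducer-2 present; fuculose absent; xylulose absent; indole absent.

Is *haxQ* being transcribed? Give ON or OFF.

OFF

Autoinducer-2 is present, so JovU is inactive.
Indole is absent, so MorH is inactive.
With no repressor bound, *zorX* is transcribed.
So ZorX is produced and active.
Xylulose is absent, so LomB is inactive.
NolY is non-functional in this strain, so it has no effect.
With no repressor bound, *gorY* is transcribed.
So GorY is produced and active.
With repressor ZorX bound, *haxQ* is not transcribed.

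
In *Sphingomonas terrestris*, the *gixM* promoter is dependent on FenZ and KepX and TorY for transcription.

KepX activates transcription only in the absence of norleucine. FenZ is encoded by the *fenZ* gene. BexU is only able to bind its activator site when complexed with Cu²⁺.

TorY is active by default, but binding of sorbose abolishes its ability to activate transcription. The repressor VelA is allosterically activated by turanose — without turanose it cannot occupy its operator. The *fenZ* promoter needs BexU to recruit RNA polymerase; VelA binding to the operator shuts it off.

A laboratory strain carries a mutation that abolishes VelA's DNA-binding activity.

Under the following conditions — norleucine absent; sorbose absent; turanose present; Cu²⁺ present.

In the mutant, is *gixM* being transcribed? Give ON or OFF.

VelA is non-functional in this strain, so it has no effect.
Cu²⁺ is present, so BexU is active.
No repressor is bound and BexU is active, so *fenZ* is transcribed.
So FenZ is produced and active.
Norleucine is absent, so KepX is active.
Sorbose is absent, so TorY is active.
No repressor is bound and FenZ and KepX and TorY are active, so *gixM* is transcribed.

ON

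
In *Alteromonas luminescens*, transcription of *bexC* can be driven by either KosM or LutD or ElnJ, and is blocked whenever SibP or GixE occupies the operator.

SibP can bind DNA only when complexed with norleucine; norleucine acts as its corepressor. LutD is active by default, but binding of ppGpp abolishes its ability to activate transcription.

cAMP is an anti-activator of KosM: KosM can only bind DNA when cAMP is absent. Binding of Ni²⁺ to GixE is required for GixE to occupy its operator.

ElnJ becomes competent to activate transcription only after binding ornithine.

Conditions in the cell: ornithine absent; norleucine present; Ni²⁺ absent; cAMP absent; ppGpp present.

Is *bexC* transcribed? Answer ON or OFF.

cAMP is absent, so KosM is active.
ppGpp is present, so LutD is inactive.
Norleucine is present, so SibP is active.
Ni²⁺ is absent, so GixE is inactive.
Ornithine is absent, so ElnJ is inactive.
With repressor SibP bound, *bexC* is not transcribed.

OFF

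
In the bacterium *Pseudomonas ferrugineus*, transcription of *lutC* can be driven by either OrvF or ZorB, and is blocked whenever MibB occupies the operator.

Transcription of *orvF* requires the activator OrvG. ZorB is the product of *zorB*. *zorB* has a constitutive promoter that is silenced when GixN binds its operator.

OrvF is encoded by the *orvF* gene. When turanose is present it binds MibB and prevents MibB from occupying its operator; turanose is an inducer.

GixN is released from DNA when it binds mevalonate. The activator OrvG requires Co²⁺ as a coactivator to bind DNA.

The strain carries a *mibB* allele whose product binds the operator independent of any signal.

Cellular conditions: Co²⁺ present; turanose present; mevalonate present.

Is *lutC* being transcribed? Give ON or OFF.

Co²⁺ is present, so OrvG is active.
No repressor is bound and OrvG is active, so *orvF* is transcribed.
So OrvF is produced and active.
MibB is constitutively active in this strain.
Mevalonate is present, so GixN is inactive.
With no repressor bound, *zorB* is transcribed.
So ZorB is produced and active.
With repressor MibB bound, *lutC* is not transcribed.

OFF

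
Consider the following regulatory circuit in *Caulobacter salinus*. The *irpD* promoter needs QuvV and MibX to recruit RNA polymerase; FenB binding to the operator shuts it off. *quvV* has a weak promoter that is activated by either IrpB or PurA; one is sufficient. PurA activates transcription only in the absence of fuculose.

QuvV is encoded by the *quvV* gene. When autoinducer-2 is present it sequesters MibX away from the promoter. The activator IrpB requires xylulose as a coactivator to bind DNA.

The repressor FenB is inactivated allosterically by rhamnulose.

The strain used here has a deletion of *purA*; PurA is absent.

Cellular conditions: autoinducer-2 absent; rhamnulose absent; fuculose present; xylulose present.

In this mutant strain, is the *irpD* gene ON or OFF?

OFF

Xylulose is present, so IrpB is active.
PurA is non-functional in this strain, so it has no effect.
Activator IrpB is present, so *quvV* is transcribed.
So QuvV is produced and active.
Autoinducer-2 is absent, so MibX is active.
Rhamnulose is absent, so FenB is active.
With repressor FenB bound, *irpD* is not transcribed.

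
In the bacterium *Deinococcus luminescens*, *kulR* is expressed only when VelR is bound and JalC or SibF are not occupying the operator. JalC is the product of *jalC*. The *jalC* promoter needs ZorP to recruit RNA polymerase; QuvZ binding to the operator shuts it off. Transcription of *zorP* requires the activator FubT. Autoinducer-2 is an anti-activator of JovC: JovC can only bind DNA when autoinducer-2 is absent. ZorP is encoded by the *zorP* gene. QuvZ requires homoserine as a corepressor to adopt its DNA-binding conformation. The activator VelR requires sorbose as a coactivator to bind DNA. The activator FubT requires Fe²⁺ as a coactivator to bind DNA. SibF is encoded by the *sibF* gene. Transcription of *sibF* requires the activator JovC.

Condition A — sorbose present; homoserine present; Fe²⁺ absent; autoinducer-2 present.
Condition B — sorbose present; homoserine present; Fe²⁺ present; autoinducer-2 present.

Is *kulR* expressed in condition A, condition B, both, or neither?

both

Condition A:
Sorbose is present, so VelR is active.
Homoserine is present, so QuvZ is active.
Fe²⁺ is absent, so FubT is inactive.
Required activator FubT is absent, so *zorP* is not transcribed.
So ZorP is not produced.
With repressor QuvZ bound, *jalC* is not transcribed.
So JalC is not produced.
Autoinducer-2 is present, so JovC is inactive.
Required activator JovC is absent, so *sibF* is not transcribed.
So SibF is not produced.
No repressor is bound and VelR is active, so *kulR* is transcribed.
→ *kulR* is ON in A.
Condition B:
Sorbose is present, so VelR is active.
Homoserine is present, so QuvZ is active.
Fe²⁺ is present, so FubT is active.
No repressor is bound and FubT is active, so *zorP* is transcribed.
So ZorP is produced and active.
With repressor QuvZ bound, *jalC* is not transcribed.
So JalC is not produced.
Autoinducer-2 is present, so JovC is inactive.
Required activator JovC is absent, so *sibF* is not transcribed.
So SibF is not produced.
No repressor is bound and VelR is active, so *kulR* is transcribed.
→ *kulR* is ON in B.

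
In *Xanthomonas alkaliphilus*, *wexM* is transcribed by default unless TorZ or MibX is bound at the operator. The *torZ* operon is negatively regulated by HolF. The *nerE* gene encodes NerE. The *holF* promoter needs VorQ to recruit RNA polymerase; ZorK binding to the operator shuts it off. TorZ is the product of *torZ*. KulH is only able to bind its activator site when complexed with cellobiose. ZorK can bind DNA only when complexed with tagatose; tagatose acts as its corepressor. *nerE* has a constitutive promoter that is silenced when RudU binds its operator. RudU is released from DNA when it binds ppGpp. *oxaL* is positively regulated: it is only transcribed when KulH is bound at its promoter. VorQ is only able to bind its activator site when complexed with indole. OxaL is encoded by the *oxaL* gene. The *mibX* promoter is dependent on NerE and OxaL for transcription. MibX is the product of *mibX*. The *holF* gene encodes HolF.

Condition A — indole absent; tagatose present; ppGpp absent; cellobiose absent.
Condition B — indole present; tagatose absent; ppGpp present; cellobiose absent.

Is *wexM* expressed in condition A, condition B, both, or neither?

B only

Condition A:
Indole is absent, so VorQ is inactive.
Tagatose is present, so ZorK is active.
With repressor ZorK bound, *holF* is not transcribed.
So HolF is not produced.
With no repressor bound, *torZ* is transcribed.
So TorZ is produced and active.
ppGpp is absent, so RudU is active.
With repressor RudU bound, *nerE* is not transcribed.
So NerE is not produced.
Cellobiose is absent, so KulH is inactive.
Required activator KulH is absent, so *oxaL* is not transcribed.
So OxaL is not produced.
Required activator NerE is absent, so *mibX* is not transcribed.
So MibX is not produced.
With repressor TorZ bound, *wexM* is not transcribed.
→ *wexM* is OFF in A.
Condition B:
Indole is present, so VorQ is active.
Tagatose is absent, so ZorK is inactive.
No repressor is bound and VorQ is active, so *holF* is transcribed.
So HolF is produced and active.
With repressor HolF bound, *torZ* is not transcribed.
So TorZ is not produced.
ppGpp is present, so RudU is inactive.
With no repressor bound, *nerE* is transcribed.
So NerE is produced and active.
Cellobiose is absent, so KulH is inactive.
Required activator KulH is absent, so *oxaL* is not transcribed.
So OxaL is not produced.
Required activator OxaL is absent, so *mibX* is not transcribed.
So MibX is not produced.
With no repressor bound, *wexM* is transcribed.
→ *wexM* is ON in B.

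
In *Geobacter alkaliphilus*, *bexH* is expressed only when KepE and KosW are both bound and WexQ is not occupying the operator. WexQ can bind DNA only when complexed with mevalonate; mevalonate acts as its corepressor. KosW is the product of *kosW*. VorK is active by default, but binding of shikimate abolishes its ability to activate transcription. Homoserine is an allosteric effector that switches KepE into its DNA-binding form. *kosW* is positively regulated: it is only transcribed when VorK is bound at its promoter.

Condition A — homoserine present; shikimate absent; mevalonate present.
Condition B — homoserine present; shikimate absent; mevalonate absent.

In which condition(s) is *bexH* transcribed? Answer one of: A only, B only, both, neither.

Condition A:
Homoserine is present, so KepE is active.
Shikimate is absent, so VorK is active.
No repressor is bound and VorK is active, so *kosW* is transcribed.
So KosW is produced and active.
Mevalonate is present, so WexQ is active.
With repressor WexQ bound, *bexH* is not transcribed.
→ *bexH* is OFF in A.
Condition B:
Homoserine is present, so KepE is active.
Shikimate is absent, so VorK is active.
No repressor is bound and VorK is active, so *kosW* is transcribed.
So KosW is produced and active.
Mevalonate is absent, so WexQ is inactive.
No repressor is bound and KepE and KosW are active, so *bexH* is transcribed.
→ *bexH* is ON in B.

B only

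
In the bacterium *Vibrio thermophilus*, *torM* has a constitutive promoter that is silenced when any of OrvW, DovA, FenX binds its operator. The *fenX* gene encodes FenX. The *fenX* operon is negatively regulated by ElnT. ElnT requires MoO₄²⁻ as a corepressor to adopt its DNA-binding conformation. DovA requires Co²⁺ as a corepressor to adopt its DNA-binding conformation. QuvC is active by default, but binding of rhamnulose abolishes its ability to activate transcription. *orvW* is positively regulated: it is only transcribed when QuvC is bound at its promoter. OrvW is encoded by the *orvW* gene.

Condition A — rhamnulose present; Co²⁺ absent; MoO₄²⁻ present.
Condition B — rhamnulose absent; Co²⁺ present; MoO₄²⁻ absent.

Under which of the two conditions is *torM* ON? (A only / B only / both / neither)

A only

Condition A:
Rhamnulose is present, so QuvC is inactive.
Required activator QuvC is absent, so *orvW* is not transcribed.
So OrvW is not produced.
Co²⁺ is absent, so DovA is inactive.
MoO₄²⁻ is present, so ElnT is active.
With repressor ElnT bound, *fenX* is not transcribed.
So FenX is not produced.
With no repressor bound, *torM* is transcribed.
→ *torM* is ON in A.
Condition B:
Rhamnulose is absent, so QuvC is active.
No repressor is bound and QuvC is active, so *orvW* is transcribed.
So OrvW is produced and active.
Co²⁺ is present, so DovA is active.
MoO₄²⁻ is absent, so ElnT is inactive.
With no repressor bound, *fenX* is transcribed.
So FenX is produced and active.
With repressor OrvW bound, *torM* is not transcribed.
→ *torM* is OFF in B.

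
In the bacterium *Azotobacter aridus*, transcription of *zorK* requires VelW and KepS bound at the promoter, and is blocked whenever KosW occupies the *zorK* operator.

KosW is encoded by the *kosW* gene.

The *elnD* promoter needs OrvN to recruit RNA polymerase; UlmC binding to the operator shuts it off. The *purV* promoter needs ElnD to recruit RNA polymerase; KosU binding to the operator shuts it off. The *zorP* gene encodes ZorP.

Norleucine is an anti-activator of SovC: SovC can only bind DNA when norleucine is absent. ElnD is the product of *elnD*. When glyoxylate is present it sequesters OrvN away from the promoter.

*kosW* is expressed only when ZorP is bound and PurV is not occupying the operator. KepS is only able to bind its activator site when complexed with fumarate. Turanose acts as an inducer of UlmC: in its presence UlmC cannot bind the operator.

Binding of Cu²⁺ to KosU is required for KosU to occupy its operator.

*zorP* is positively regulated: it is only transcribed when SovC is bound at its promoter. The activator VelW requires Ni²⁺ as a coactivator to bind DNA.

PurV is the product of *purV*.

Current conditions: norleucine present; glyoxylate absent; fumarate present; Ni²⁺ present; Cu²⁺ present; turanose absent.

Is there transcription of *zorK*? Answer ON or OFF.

ON

Glyoxylate is absent, so OrvN is active.
Turanose is absent, so UlmC is active.
With repressor UlmC bound, *elnD* is not transcribed.
So ElnD is not produced.
Cu²⁺ is present, so KosU is active.
With repressor KosU bound, *purV* is not transcribed.
So PurV is not produced.
Norleucine is present, so SovC is inactive.
Required activator SovC is absent, so *zorP* is not transcribed.
So ZorP is not produced.
Required activator ZorP is absent, so *kosW* is not transcribed.
So KosW is not produced.
Ni²⁺ is present, so VelW is active.
Fumarate is present, so KepS is active.
No repressor is bound and VelW and KepS are active, so *zorK* is transcribed.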